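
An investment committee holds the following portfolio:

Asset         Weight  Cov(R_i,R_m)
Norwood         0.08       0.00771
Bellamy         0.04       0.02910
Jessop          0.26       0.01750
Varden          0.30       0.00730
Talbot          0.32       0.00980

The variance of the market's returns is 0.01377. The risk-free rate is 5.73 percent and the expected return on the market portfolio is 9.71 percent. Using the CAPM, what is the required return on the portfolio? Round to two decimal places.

β_Norwood = 0.00771 / 0.01377 = 0.5599
β_Bellamy = 0.02910 / 0.01377 = 2.1133
β_Jessop = 0.01750 / 0.01377 = 1.2709
β_Varden = 0.00730 / 0.01377 = 0.5301
β_Talbot = 0.00980 / 0.01377 = 0.7117
β_P = Σ w_i β_i = 0.08×0.5599 + 0.04×2.1133 + 0.26×1.2709 + 0.30×0.5301 + 0.32×0.7117 = 0.8465
MRP = 9.71% − 5.73% = 3.98%
E(R_P) = R_f + β_P × MRP = 5.73% + 0.8465 × 3.98% = 9.10%

9.10%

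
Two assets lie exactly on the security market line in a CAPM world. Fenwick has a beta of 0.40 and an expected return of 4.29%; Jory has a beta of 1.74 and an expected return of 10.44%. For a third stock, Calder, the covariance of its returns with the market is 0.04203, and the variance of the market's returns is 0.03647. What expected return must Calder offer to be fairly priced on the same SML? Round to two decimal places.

MRP = (10.44% − 4.29%) / (1.74 − 0.40) = 4.5896%
R_f = 4.29% − 0.40 × 4.5896% = 2.4542%
β_Calder = Cov / Var(R_m) = 0.04203 / 0.03647 = 1.1525
E(R_Calder) = R_f + β × MRP = 2.4542% + 1.1525 × 4.5896% = 7.74%

7.74%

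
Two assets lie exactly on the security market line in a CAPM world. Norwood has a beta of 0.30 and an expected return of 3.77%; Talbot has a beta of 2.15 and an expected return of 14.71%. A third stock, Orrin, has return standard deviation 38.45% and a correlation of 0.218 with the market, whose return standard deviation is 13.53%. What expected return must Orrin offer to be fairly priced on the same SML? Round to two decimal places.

5.66%

MRP = (14.71% − 3.77%) / (2.15 − 0.30) = 5.9135%
R_f = 3.77% − 0.30 × 5.9135% = 1.9960%
β_Orrin = ρ·σ_i/σ_m = 0.218 × 38.45 / 13.53 = 0.6195
E(R_Orrin) = R_f + β × MRP = 1.9960% + 0.6195 × 5.9135% = 5.66%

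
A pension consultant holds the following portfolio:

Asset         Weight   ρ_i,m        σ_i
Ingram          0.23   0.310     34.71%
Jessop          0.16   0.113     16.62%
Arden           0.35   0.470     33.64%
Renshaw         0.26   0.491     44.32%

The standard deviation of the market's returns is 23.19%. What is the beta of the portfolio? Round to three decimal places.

0.602

β_Ingram = 0.310 × 34.71% / 23.19% = 0.4640
β_Jessop = 0.113 × 16.62% / 23.19% = 0.0810
β_Arden = 0.470 × 33.64% / 23.19% = 0.6818
β_Renshaw = 0.491 × 44.32% / 23.19% = 0.9384
β_P = Σ w_i β_i = 0.23×0.4640 + 0.16×0.0810 + 0.35×0.6818 + 0.26×0.9384 = 0.6023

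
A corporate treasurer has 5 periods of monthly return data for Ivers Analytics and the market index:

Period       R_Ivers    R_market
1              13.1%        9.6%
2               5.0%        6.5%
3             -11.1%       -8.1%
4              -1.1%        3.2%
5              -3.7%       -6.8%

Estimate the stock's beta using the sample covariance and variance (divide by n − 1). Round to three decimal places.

1.060

Mean R_i = (13.1 + 5.0 − 11.1 − 1.1 − 3.7) / 5 = 0.4400%
Mean R_m = (9.6 + 6.5 − 8.1 + 3.2 − 6.8) / 5 = 0.8800%
Σ(R_i − R̄_i)(R_m − R̄_m) = 267.8740  ⇒  Cov = 267.8740 / 4 = 66.9685
Σ(R_m − R̄_m)² = 252.6280  ⇒  Var(R_m) = 252.6280 / 4 = 63.1570
β = Cov / Var(R_m) = 66.9685 / 63.1570 = 1.0603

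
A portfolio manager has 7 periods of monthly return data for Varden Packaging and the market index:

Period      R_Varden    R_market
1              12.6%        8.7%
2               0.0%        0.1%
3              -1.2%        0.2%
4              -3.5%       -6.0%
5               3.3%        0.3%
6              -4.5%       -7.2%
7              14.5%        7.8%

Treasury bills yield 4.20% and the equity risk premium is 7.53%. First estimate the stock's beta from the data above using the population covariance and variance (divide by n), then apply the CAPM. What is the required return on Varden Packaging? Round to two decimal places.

13.18%

Mean R_i = (12.6 + 0.0 − 1.2 − 3.5 + 3.3 − 4.5 + 14.5) / 7 = 3.0286%
Mean R_m = (8.7 + 0.1 + 0.2 − 6.0 + 0.3 − 7.2 + 7.8) / 7 = 0.5571%
Σ(R_i − R̄_i)(R_m − R̄_m) = 265.0586  ⇒  Cov = 265.0586 / 7 = 37.8655
Σ(R_m − R̄_m)² = 222.3371  ⇒  Var(R_m) = 222.3371 / 7 = 31.7624
β = Cov / Var(R_m) = 37.8655 / 31.7624 = 1.1921
E(R) = R_f + β × MRP = 4.20% + 1.1921 × 7.53% = 13.18%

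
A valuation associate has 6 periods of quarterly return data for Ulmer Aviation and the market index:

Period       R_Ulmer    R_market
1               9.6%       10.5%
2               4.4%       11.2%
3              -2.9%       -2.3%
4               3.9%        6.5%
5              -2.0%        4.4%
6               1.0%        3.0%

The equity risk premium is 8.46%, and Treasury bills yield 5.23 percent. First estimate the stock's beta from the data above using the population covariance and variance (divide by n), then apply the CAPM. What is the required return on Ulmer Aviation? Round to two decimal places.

11.81%

Mean R_i = (9.6 + 4.4 − 2.9 + 3.9 − 2.0 + 1.0) / 6 = 2.3333%
Mean R_m = (10.5 + 11.2 − 2.3 + 6.5 + 4.4 + 3.0) / 6 = 5.5500%
Σ(R_i − R̄_i)(R_m − R̄_m) = 98.6000  ⇒  Cov = 98.6000 / 6 = 16.4333
Σ(R_m − R̄_m)² = 126.7750  ⇒  Var(R_m) = 126.7750 / 6 = 21.1292
β = Cov / Var(R_m) = 16.4333 / 21.1292 = 0.7778
E(R) = R_f + β × MRP = 5.23% + 0.7778 × 8.46% = 11.81%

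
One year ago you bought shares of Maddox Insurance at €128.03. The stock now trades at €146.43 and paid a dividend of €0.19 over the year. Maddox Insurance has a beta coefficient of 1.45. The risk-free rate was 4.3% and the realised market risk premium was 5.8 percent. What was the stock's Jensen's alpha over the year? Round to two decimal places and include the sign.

Realised HPR = (P1 + D1 − P0) / P0 = (146.43 + 0.19 − 128.03) / 128.03 = 18.59 / 128.03 = 14.5200%
CAPM required = R_f + β·MRP = 4.3% + 1.45 × 5.8% = 12.7100%
α = realised − required = 14.5200% − 12.7100% = +1.81%

+1.81%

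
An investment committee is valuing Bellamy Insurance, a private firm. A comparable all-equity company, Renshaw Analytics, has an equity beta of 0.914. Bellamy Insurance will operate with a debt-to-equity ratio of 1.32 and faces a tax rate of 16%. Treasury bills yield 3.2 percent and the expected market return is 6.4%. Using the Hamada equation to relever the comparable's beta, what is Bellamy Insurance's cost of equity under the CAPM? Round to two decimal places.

9.37%

β_L = β_U × [1 + (1 − t)(D/E)] = 0.914 × [1 + (1 − 0.16) × 1.32]
    = 0.914 × [1 + 0.84 × 1.32] = 0.914 × 2.1088 = 1.9274
MRP = 6.4% − 3.2% = 3.20%
E(R) = R_f + β_L × MRP = 3.2% + 1.9274 × 3.2% = 9.37%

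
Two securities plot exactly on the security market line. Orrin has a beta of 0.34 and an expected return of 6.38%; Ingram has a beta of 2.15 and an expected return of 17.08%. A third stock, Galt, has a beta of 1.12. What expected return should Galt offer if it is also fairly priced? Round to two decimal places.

10.99%

MRP (SML slope) = (17.08% − 6.38%) / (2.15 − 0.34) = 10.70% / 1.81 = 5.9116%
R_f (intercept) = 6.38% − 0.34 × 5.9116% = 4.3701%
E(R_Galt) = R_f + β × MRP = 4.3701% + 1.12 × 5.9116% = 10.99%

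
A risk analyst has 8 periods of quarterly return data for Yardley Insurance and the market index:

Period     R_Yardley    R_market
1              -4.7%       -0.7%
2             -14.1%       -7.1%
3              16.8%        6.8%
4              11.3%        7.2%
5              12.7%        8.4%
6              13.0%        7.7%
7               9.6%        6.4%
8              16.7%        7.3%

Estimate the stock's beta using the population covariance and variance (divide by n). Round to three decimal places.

1.958

Mean R_i = (-4.7 − 14.1 + 16.8 + 11.3 + 12.7 + 13.0 + 9.6 + 16.7) / 8 = 7.6625%
Mean R_m = (-0.7 − 7.1 + 6.8 + 7.2 + 8.4 + 7.7 + 6.4 + 7.3) / 8 = 4.5000%
Σ(R_i − R̄_i)(R_m − R̄_m) = 413.2800  ⇒  Cov = 413.2800 / 8 = 51.6600
Σ(R_m − R̄_m)² = 211.0800  ⇒  Var(R_m) = 211.0800 / 8 = 26.3850
β = Cov / Var(R_m) = 51.6600 / 26.3850 = 1.9579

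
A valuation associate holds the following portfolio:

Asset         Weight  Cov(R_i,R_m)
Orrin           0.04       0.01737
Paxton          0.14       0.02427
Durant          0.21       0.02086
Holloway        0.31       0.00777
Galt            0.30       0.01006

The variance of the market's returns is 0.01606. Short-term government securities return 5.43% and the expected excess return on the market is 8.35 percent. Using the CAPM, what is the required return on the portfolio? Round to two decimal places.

β_Orrin = 0.01737 / 0.01606 = 1.0816
β_Paxton = 0.02427 / 0.01606 = 1.5112
β_Durant = 0.02086 / 0.01606 = 1.2989
β_Holloway = 0.00777 / 0.01606 = 0.4838
β_Galt = 0.01006 / 0.01606 = 0.6264
β_P = Σ w_i β_i = 0.04×1.0816 + 0.14×1.5112 + 0.21×1.2989 + 0.31×0.4838 + 0.30×0.6264 = 0.8655
E(R_P) = R_f + β_P × MRP = 5.43% + 0.8655 × 8.35% = 12.66%

12.66%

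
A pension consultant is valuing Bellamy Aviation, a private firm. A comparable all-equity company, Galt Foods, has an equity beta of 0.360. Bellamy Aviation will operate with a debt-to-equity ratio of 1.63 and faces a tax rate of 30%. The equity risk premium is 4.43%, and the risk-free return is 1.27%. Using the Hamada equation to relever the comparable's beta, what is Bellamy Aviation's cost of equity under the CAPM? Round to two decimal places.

β_L = β_U × [1 + (1 − t)(D/E)] = 0.360 × [1 + (1 − 0.30) × 1.63]
    = 0.360 × [1 + 0.70 × 1.63] = 0.360 × 2.1410 = 0.7708
E(R) = R_f + β_L × MRP = 1.27% + 0.7708 × 4.43% = 4.68%

4.68%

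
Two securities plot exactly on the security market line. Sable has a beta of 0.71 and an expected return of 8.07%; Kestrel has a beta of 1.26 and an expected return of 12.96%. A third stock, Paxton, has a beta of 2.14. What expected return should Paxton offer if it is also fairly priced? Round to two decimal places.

MRP (SML slope) = (12.96% − 8.07%) / (1.26 − 0.71) = 4.89% / 0.55 = 8.8909%
R_f (intercept) = 8.07% − 0.71 × 8.8909% = 1.7575%
E(R_Paxton) = R_f + β × MRP = 1.7575% + 2.14 × 8.8909% = 20.78%

20.78%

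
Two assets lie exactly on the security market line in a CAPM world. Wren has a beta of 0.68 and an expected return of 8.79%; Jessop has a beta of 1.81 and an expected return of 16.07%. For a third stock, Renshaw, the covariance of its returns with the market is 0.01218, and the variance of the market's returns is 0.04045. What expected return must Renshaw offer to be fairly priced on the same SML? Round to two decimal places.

MRP = (16.07% − 8.79%) / (1.81 − 0.68) = 6.4425%
R_f = 8.79% − 0.68 × 6.4425% = 4.4091%
β_Renshaw = Cov / Var(R_m) = 0.01218 / 0.04045 = 0.3011
E(R_Renshaw) = R_f + β × MRP = 4.4091% + 0.3011 × 6.4425% = 6.35%

6.35%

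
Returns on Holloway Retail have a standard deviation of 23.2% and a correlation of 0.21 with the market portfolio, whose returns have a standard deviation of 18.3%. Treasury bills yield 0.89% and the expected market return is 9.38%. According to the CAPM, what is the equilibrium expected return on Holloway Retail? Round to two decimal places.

β = ρ × σ_i / σ_m = 0.21 × 23.2% / 18.3% = 0.2662
MRP = 9.38% − 0.89% = 8.49%
E(R) = 0.89% + 0.2662 × 8.49% = 3.15%

3.15%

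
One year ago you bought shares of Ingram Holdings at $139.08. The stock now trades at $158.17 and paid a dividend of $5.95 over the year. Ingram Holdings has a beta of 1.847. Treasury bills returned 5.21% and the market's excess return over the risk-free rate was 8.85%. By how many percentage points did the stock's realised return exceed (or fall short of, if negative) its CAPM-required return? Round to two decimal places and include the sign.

-3.55%

Realised HPR = (P1 + D1 − P0) / P0 = (158.17 + 5.95 − 139.08) / 139.08 = 25.04 / 139.08 = 18.0040%
CAPM required = R_f + β·MRP = 5.21% + 1.847 × 8.85% = 21.55595%
α = realised − required = 18.0040% − 21.55595% = -3.55%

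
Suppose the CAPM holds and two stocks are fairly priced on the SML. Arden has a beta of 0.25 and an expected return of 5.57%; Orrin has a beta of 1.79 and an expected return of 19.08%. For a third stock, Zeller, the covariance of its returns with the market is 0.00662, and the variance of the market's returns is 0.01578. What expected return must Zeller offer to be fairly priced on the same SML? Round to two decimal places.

7.06%

MRP = (19.08% − 5.57%) / (1.79 − 0.25) = 8.7727%
R_f = 5.57% − 0.25 × 8.7727% = 3.3768%
β_Zeller = Cov / Var(R_m) = 0.00662 / 0.01578 = 0.4195
E(R_Zeller) = R_f + β × MRP = 3.3768% + 0.4195 × 8.7727% = 7.06%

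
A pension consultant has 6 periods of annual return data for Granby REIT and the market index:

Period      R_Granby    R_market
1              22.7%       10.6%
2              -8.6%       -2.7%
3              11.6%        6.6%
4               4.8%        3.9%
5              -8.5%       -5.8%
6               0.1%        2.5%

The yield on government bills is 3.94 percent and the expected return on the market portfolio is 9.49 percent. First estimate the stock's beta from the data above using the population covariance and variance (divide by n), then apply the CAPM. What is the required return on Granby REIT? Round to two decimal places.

14.81%

Mean R_i = (22.7 − 8.6 + 11.6 + 4.8 − 8.5 + 0.1) / 6 = 3.6833%
Mean R_m = (10.6 − 2.7 + 6.6 + 3.9 − 5.8 + 2.5) / 6 = 2.5167%
Σ(R_i − R̄_i)(R_m − R̄_m) = 353.0517  ⇒  Cov = 353.0517 / 6 = 58.8420
Σ(R_m − R̄_m)² = 180.3083  ⇒  Var(R_m) = 180.3083 / 6 = 30.0514
β = Cov / Var(R_m) = 58.8420 / 30.0514 = 1.9580
MRP = 9.49% − 3.94% = 5.55%
E(R) = R_f + β × MRP = 3.94% + 1.9580 × 5.55% = 14.81%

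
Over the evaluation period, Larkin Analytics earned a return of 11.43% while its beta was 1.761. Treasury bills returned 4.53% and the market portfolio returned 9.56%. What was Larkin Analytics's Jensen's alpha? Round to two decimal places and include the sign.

Market excess return = 9.56% − 4.53% = 5.03%
CAPM benchmark = R_f + β(R_m − R_f) = 4.53% + 1.761 × 5.03% = 13.38783%
α = actual − benchmark = 11.43% − 13.38783% = -1.96%

-1.96%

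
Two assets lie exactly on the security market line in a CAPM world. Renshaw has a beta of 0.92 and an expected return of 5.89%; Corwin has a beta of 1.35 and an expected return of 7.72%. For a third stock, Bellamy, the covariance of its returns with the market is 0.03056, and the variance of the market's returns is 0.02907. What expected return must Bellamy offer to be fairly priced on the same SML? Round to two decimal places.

MRP = (7.72% − 5.89%) / (1.35 − 0.92) = 4.2558%
R_f = 5.89% − 0.92 × 4.2558% = 1.9747%
β_Bellamy = Cov / Var(R_m) = 0.03056 / 0.02907 = 1.0513
E(R_Bellamy) = R_f + β × MRP = 1.9747% + 1.0513 × 4.2558% = 6.45%

6.45%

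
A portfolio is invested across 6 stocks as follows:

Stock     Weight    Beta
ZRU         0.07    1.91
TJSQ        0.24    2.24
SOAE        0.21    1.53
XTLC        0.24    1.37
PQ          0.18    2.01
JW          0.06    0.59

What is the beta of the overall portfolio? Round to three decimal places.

β_P = Σ w_i β_i = 0.07×1.91 + 0.24×2.24 + 0.21×1.53 + 0.24×1.37 + 0.18×2.01 + 0.06×0.59 = 1.7186

1.719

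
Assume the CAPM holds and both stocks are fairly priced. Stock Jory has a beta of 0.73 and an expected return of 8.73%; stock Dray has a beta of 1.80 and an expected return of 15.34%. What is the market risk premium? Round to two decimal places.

6.18%

Both satisfy E(R) = R_f + β·MRP, so the slope of the SML is
MRP = (15.34% − 8.73%) / (1.80 − 0.73) = 6.61% / 1.07 = 6.1776%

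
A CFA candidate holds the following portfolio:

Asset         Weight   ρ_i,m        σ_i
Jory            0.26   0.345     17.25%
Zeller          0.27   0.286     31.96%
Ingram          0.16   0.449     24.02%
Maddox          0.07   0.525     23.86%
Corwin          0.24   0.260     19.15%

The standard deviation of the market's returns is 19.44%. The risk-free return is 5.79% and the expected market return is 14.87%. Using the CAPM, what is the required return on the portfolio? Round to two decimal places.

β_Jory = 0.345 × 17.25% / 19.44% = 0.3061
β_Zeller = 0.286 × 31.96% / 19.44% = 0.4702
β_Ingram = 0.449 × 24.02% / 19.44% = 0.5548
β_Maddox = 0.525 × 23.86% / 19.44% = 0.6444
β_Corwin = 0.260 × 19.15% / 19.44% = 0.2561
β_P = Σ w_i β_i = 0.26×0.3061 + 0.27×0.4702 + 0.16×0.5548 + 0.07×0.6444 + 0.24×0.2561 = 0.4019
MRP = 14.87% − 5.79% = 9.08%
E(R_P) = R_f + β_P × MRP = 5.79% + 0.4019 × 9.08% = 9.44%

9.44%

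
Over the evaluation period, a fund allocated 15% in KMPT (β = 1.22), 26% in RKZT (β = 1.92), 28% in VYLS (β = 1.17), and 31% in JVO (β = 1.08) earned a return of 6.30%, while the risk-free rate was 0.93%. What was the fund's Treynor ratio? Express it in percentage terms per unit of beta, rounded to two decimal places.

3.99%

β_P = 0.15×1.22 + 0.26×1.92 + 0.28×1.17 + 0.31×1.08 = 1.3446
Treynor = (R_P − R_f) / β_P = (6.30% − 0.93%) / 1.3446 = 5.37% / 1.3446 = 3.99%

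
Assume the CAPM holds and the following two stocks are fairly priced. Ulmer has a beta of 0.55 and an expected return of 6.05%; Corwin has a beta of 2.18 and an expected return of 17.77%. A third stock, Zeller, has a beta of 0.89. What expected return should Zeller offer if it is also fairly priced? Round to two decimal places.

MRP (SML slope) = (17.77% − 6.05%) / (2.18 − 0.55) = 11.72% / 1.63 = 7.1902%
R_f (intercept) = 6.05% − 0.55 × 7.1902% = 2.0954%
E(R_Zeller) = R_f + β × MRP = 2.0954% + 0.89 × 7.1902% = 8.49%

8.49%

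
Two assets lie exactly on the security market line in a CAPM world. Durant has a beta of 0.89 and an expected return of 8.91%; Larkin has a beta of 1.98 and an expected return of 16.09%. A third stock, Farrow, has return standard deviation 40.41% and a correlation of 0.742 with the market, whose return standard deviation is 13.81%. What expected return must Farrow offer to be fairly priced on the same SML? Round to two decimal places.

MRP = (16.09% − 8.91%) / (1.98 − 0.89) = 6.5872%
R_f = 8.91% − 0.89 × 6.5872% = 3.0474%
β_Farrow = ρ·σ_i/σ_m = 0.742 × 40.41 / 13.81 = 2.1712
E(R_Farrow) = R_f + β × MRP = 3.0474% + 2.1712 × 6.5872% = 17.35%

17.35%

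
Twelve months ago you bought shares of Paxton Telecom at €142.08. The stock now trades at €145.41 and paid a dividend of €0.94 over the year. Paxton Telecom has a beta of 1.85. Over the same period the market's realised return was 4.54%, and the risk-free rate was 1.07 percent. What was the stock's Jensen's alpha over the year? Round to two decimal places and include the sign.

-4.48%

Realised HPR = (P1 + D1 − P0) / P0 = (145.41 + 0.94 − 142.08) / 142.08 = 4.27 / 142.08 = 3.0053%
MRP = 4.54% − 1.07% = 3.47%
CAPM required = R_f + β·MRP = 1.07% + 1.85 × 3.47% = 7.4895%
α = realised − required = 3.0053% − 7.4895% = -4.48%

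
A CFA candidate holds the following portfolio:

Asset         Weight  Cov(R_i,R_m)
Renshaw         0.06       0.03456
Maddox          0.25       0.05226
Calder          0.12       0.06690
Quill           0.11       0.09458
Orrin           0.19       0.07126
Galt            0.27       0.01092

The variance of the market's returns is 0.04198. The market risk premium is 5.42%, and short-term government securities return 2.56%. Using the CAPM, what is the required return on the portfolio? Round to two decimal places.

β_Renshaw = 0.03456 / 0.04198 = 0.8232
β_Maddox = 0.05226 / 0.04198 = 1.2449
β_Calder = 0.06690 / 0.04198 = 1.5936
β_Quill = 0.09458 / 0.04198 = 2.2530
β_Orrin = 0.07126 / 0.04198 = 1.6975
β_Galt = 0.01092 / 0.04198 = 0.2601
β_P = Σ w_i β_i = 0.06×0.8232 + 0.25×1.2449 + 0.12×1.5936 + 0.11×2.2530 + 0.19×1.6975 + 0.27×0.2601 = 1.1924
E(R_P) = R_f + β_P × MRP = 2.56% + 1.1924 × 5.42% = 9.02%

9.02%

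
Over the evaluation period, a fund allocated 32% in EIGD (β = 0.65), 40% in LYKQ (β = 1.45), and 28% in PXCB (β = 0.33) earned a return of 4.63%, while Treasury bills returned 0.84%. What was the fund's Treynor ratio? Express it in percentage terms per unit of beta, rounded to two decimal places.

β_P = 0.32×0.65 + 0.40×1.45 + 0.28×0.33 = 0.8804
Treynor = (R_P − R_f) / β_P = (4.63% − 0.84%) / 0.8804 = 3.79% / 0.8804 = 4.30%

4.30%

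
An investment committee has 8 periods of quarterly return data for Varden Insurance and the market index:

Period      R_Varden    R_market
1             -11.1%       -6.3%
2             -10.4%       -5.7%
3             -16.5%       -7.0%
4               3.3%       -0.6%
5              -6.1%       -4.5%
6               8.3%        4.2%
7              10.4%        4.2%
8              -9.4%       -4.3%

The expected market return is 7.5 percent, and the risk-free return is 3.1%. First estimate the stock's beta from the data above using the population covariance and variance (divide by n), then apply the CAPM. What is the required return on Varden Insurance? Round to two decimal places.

Mean R_i = (-11.1 − 10.4 − 16.5 + 3.3 − 6.1 + 8.3 + 10.4 − 9.4) / 8 = -3.9375%
Mean R_m = (-6.3 − 5.7 − 7.0 − 0.6 − 4.5 + 4.2 + 4.2 − 4.3) / 8 = -2.5000%
Σ(R_i − R̄_i)(R_m − R̄_m) = 310.3900  ⇒  Cov = 310.3900 / 8 = 38.7988
Σ(R_m − R̄_m)² = 145.5600  ⇒  Var(R_m) = 145.5600 / 8 = 18.1950
β = Cov / Var(R_m) = 38.7988 / 18.1950 = 2.1324
MRP = 7.5% − 3.1% = 4.40%
E(R) = R_f + β × MRP = 3.1% + 2.1324 × 4.4% = 12.48%

12.48%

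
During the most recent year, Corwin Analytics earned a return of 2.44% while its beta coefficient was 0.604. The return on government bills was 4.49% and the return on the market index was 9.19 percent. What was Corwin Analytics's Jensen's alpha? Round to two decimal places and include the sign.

Market excess return = 9.19% − 4.49% = 4.70%
CAPM benchmark = R_f + β(R_m − R_f) = 4.49% + 0.604 × 4.70% = 7.32880%
α = actual − benchmark = 2.44% − 7.32880% = -4.89%

-4.89%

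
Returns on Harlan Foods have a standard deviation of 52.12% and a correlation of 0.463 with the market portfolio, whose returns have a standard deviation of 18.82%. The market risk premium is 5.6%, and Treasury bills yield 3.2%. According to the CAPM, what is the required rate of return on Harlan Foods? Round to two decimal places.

β = ρ × σ_i / σ_m = 0.463 × 52.12% / 18.82% = 1.2822
E(R) = 3.2% + 1.2822 × 5.6% = 10.38%

10.38%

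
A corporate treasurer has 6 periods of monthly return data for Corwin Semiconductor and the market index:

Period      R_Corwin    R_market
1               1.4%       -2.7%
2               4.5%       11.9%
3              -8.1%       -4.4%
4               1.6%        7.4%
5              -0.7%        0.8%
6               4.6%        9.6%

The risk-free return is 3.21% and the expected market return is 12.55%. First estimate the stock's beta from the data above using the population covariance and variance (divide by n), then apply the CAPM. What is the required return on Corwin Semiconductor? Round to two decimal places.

8.41%

Mean R_i = (1.4 + 4.5 − 8.1 + 1.6 − 0.7 + 4.6) / 6 = 0.5500%
Mean R_m = (-2.7 + 11.9 − 4.4 + 7.4 + 0.8 + 9.6) / 6 = 3.7667%
Σ(R_i − R̄_i)(R_m − R̄_m) = 128.4200  ⇒  Cov = 128.4200 / 6 = 21.4033
Σ(R_m − R̄_m)² = 230.6933  ⇒  Var(R_m) = 230.6933 / 6 = 38.4489
β = Cov / Var(R_m) = 21.4033 / 38.4489 = 0.5567
MRP = 12.55% − 3.21% = 9.34%
E(R) = R_f + β × MRP = 3.21% + 0.5567 × 9.34% = 8.41%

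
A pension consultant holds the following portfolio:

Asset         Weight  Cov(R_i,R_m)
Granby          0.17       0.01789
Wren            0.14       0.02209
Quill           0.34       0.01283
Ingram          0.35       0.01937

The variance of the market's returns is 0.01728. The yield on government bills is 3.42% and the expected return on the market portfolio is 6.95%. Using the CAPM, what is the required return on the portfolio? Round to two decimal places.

β_Granby = 0.01789 / 0.01728 = 1.0353
β_Wren = 0.02209 / 0.01728 = 1.2784
β_Quill = 0.01283 / 0.01728 = 0.7425
β_Ingram = 0.01937 / 0.01728 = 1.1209
β_P = Σ w_i β_i = 0.17×1.0353 + 0.14×1.2784 + 0.34×0.7425 + 0.35×1.1209 = 0.9997
MRP = 6.95% − 3.42% = 3.53%
E(R_P) = R_f + β_P × MRP = 3.42% + 0.9997 × 3.53% = 6.95%

6.95%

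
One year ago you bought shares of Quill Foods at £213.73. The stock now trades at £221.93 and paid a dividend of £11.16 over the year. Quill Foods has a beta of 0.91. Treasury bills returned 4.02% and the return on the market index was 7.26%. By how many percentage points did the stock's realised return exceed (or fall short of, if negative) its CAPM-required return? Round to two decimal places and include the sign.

Realised HPR = (P1 + D1 − P0) / P0 = (221.93 + 11.16 − 213.73) / 213.73 = 19.36 / 213.73 = 9.0582%
MRP = 7.26% − 4.02% = 3.24%
CAPM required = R_f + β·MRP = 4.02% + 0.91 × 3.24% = 6.9684%
α = realised − required = 9.0582% − 6.9684% = +2.09%

+2.09%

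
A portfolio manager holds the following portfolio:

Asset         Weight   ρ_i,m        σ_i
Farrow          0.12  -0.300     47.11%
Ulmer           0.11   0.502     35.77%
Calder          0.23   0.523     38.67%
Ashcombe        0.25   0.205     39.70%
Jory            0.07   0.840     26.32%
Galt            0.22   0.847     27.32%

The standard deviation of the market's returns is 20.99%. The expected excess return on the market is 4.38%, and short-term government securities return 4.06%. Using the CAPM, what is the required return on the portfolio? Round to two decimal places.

6.90%

β_Farrow = -0.300 × 47.11% / 20.99% = -0.6733
β_Ulmer = 0.502 × 35.77% / 20.99% = 0.8555
β_Calder = 0.523 × 38.67% / 20.99% = 0.9635
β_Ashcombe = 0.205 × 39.70% / 20.99% = 0.3877
β_Jory = 0.840 × 26.32% / 20.99% = 1.0533
β_Galt = 0.847 × 27.32% / 20.99% = 1.1024
β_P = Σ w_i β_i = 0.12×-0.6733 + 0.11×0.8555 + 0.23×0.9635 + 0.25×0.3877 + 0.07×1.0533 + 0.22×1.1024 = 0.6481
E(R_P) = R_f + β_P × MRP = 4.06% + 0.6481 × 4.38% = 6.90%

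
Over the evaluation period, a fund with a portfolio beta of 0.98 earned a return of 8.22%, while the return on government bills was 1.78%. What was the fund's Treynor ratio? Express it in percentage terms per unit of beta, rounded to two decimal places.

6.57%

Treynor = (R_P − R_f) / β_P = (8.22% − 1.78%) / 0.9800 = 6.44% / 0.9800 = 6.57%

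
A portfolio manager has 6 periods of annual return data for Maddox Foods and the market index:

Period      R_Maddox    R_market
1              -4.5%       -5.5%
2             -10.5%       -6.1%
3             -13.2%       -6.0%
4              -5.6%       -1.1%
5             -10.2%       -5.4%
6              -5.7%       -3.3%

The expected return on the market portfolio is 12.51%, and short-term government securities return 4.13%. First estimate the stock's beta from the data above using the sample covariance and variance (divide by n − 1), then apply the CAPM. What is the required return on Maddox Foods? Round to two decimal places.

Mean R_i = (-4.5 − 10.5 − 13.2 − 5.6 − 10.2 − 5.7) / 6 = -8.2833%
Mean R_m = (-5.5 − 6.1 − 6.0 − 1.1 − 5.4 − 3.3) / 6 = -4.5667%
Σ(R_i − R̄_i)(R_m − R̄_m) = 21.0867  ⇒  Cov = 21.0867 / 5 = 4.2173
Σ(R_m − R̄_m)² = 19.5933  ⇒  Var(R_m) = 19.5933 / 5 = 3.9187
β = Cov / Var(R_m) = 4.2173 / 3.9187 = 1.0762
MRP = 12.51% − 4.13% = 8.38%
E(R) = R_f + β × MRP = 4.13% + 1.0762 × 8.38% = 13.15%

13.15%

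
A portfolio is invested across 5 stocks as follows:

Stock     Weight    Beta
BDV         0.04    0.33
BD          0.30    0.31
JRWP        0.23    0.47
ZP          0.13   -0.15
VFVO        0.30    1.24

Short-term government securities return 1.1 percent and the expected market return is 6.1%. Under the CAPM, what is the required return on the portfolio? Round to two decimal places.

3.93%

β_P = Σ w_i β_i = 0.04×0.33 + 0.30×0.31 + 0.23×0.47 + 0.13×-0.15 + 0.30×1.24 = 0.5668
MRP = 6.1% − 1.1% = 5.00%
E(R_P) = R_f + β_P × MRP = 1.1% + 0.5668 × 5.0% = 3.93%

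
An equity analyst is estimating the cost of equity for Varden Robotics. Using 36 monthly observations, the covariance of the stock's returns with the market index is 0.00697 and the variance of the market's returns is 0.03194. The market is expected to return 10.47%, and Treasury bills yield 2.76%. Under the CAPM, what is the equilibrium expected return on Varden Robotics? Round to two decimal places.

β = Cov(R_i, R_m) / Var(R_m) = 0.00697 / 0.03194 = 0.2182
MRP = 10.47% − 2.76% = 7.71%
E(R) = R_f + β × MRP = 2.76% + 0.2182 × 7.71% = 4.44%

4.44%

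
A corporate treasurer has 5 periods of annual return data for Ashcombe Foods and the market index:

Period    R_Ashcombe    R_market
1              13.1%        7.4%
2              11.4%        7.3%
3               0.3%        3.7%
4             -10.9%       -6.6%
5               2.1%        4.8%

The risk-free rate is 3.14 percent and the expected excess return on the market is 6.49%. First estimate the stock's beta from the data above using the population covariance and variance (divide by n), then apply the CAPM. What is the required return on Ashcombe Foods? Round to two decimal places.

13.38%

Mean R_i = (13.1 + 11.4 + 0.3 − 10.9 + 2.1) / 5 = 3.2000%
Mean R_m = (7.4 + 7.3 + 3.7 − 6.6 + 4.8) / 5 = 3.3200%
Σ(R_i − R̄_i)(R_m − R̄_m) = 210.1700  ⇒  Cov = 210.1700 / 5 = 42.0340
Σ(R_m − R̄_m)² = 133.2280  ⇒  Var(R_m) = 133.2280 / 5 = 26.6456
β = Cov / Var(R_m) = 42.0340 / 26.6456 = 1.5775
E(R) = R_f + β × MRP = 3.14% + 1.5775 × 6.49% = 13.38%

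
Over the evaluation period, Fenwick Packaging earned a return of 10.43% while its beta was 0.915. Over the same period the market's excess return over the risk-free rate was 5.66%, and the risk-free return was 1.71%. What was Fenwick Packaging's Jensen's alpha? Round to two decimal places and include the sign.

+3.54%

CAPM benchmark = R_f + β(R_m − R_f) = 1.71% + 0.915 × 5.66% = 6.88890%
α = actual − benchmark = 10.43% − 6.88890% = +3.54%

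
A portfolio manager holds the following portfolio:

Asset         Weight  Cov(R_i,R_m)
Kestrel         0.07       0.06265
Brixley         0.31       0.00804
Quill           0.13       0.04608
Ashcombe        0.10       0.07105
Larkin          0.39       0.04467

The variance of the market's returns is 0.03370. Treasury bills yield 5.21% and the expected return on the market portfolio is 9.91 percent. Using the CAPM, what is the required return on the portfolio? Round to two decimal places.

β_Kestrel = 0.06265 / 0.03370 = 1.8591
β_Brixley = 0.00804 / 0.03370 = 0.2386
β_Quill = 0.04608 / 0.03370 = 1.3674
β_Ashcombe = 0.07105 / 0.03370 = 2.1083
β_Larkin = 0.04467 / 0.03370 = 1.3255
β_P = Σ w_i β_i = 0.07×1.8591 + 0.31×0.2386 + 0.13×1.3674 + 0.10×2.1083 + 0.39×1.3255 = 1.1096
MRP = 9.91% − 5.21% = 4.70%
E(R_P) = R_f + β_P × MRP = 5.21% + 1.1096 × 4.70% = 10.43%

10.43%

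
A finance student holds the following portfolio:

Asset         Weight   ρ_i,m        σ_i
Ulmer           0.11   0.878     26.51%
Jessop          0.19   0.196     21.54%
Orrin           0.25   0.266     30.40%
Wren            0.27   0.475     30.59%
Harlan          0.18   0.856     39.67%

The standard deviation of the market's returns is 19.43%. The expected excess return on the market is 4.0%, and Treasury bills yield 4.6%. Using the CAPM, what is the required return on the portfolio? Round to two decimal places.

7.77%

β_Ulmer = 0.878 × 26.51% / 19.43% = 1.1979
β_Jessop = 0.196 × 21.54% / 19.43% = 0.2173
β_Orrin = 0.266 × 30.40% / 19.43% = 0.4162
β_Wren = 0.475 × 30.59% / 19.43% = 0.7478
β_Harlan = 0.856 × 39.67% / 19.43% = 1.7477
β_P = Σ w_i β_i = 0.11×1.1979 + 0.19×0.2173 + 0.25×0.4162 + 0.27×0.7478 + 0.18×1.7477 = 0.7936
E(R_P) = R_f + β_P × MRP = 4.6% + 0.7936 × 4.0% = 7.77%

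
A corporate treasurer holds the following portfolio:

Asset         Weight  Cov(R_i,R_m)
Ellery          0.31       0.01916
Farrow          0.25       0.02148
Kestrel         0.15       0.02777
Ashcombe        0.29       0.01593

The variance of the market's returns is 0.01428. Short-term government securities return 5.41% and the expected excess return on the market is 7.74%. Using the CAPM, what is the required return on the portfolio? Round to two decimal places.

16.30%

β_Ellery = 0.01916 / 0.01428 = 1.3417
β_Farrow = 0.02148 / 0.01428 = 1.5042
β_Kestrel = 0.02777 / 0.01428 = 1.9447
β_Ashcombe = 0.01593 / 0.01428 = 1.1155
β_P = Σ w_i β_i = 0.31×1.3417 + 0.25×1.5042 + 0.15×1.9447 + 0.29×1.1155 = 1.4072
E(R_P) = R_f + β_P × MRP = 5.41% + 1.4072 × 7.74% = 16.30%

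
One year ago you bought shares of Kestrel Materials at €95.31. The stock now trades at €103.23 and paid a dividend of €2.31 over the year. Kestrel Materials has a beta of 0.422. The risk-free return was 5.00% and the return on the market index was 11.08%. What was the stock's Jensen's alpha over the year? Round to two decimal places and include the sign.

Realised HPR = (P1 + D1 − P0) / P0 = (103.23 + 2.31 − 95.31) / 95.31 = 10.23 / 95.31 = 10.7334%
MRP = 11.08% − 5.00% = 6.08%
CAPM required = R_f + β·MRP = 5.00% + 0.422 × 6.08% = 7.56576%
α = realised − required = 10.7334% − 7.56576% = +3.17%

+3.17%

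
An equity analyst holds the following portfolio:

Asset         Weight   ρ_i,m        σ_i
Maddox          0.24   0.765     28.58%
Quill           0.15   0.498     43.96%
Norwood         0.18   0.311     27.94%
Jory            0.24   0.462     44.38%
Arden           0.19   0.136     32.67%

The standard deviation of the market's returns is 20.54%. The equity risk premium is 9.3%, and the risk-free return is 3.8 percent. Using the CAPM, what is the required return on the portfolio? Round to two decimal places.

10.98%

β_Maddox = 0.765 × 28.58% / 20.54% = 1.0644
β_Quill = 0.498 × 43.96% / 20.54% = 1.0658
β_Norwood = 0.311 × 27.94% / 20.54% = 0.4230
β_Jory = 0.462 × 44.38% / 20.54% = 0.9982
β_Arden = 0.136 × 32.67% / 20.54% = 0.2163
β_P = Σ w_i β_i = 0.24×1.0644 + 0.15×1.0658 + 0.18×0.4230 + 0.24×0.9982 + 0.19×0.2163 = 0.7721
E(R_P) = R_f + β_P × MRP = 3.8% + 0.7721 × 9.3% = 10.98%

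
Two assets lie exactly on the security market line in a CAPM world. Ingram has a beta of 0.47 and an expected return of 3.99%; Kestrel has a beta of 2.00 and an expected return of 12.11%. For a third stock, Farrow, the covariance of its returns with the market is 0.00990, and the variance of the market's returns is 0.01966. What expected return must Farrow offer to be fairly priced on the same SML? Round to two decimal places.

MRP = (12.11% − 3.99%) / (2.00 − 0.47) = 5.3072%
R_f = 3.99% − 0.47 × 5.3072% = 1.4956%
β_Farrow = Cov / Var(R_m) = 0.00990 / 0.01966 = 0.5036
E(R_Farrow) = R_f + β × MRP = 1.4956% + 0.5036 × 5.3072% = 4.17%

4.17%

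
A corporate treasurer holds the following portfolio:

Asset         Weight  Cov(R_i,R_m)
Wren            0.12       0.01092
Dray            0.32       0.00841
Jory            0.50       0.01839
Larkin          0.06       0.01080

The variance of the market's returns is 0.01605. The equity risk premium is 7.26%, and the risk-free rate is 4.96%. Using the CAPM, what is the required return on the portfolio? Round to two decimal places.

11.22%

β_Wren = 0.01092 / 0.01605 = 0.6804
β_Dray = 0.00841 / 0.01605 = 0.5240
β_Jory = 0.01839 / 0.01605 = 1.1458
β_Larkin = 0.01080 / 0.01605 = 0.6729
β_P = Σ w_i β_i = 0.12×0.6804 + 0.32×0.5240 + 0.50×1.1458 + 0.06×0.6729 = 0.8626
E(R_P) = R_f + β_P × MRP = 4.96% + 0.8626 × 7.26% = 11.22%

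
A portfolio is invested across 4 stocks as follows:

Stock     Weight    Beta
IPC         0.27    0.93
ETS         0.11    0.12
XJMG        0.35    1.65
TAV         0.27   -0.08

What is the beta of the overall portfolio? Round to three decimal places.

β_P = Σ w_i β_i = 0.27×0.93 + 0.11×0.12 + 0.35×1.65 + 0.27×-0.08 = 0.8202

0.820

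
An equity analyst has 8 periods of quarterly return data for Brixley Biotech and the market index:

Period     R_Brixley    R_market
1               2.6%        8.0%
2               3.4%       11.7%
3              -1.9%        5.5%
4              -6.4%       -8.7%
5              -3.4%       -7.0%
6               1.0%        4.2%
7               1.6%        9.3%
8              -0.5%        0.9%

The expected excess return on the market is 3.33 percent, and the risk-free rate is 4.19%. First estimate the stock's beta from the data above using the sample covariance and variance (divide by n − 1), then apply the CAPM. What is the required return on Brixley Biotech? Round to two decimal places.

5.55%

Mean R_i = (2.6 + 3.4 − 1.9 − 6.4 − 3.4 + 1.0 + 1.6 − 0.5) / 8 = -0.4500%
Mean R_m = (8.0 + 11.7 + 5.5 − 8.7 − 7.0 + 4.2 + 9.3 + 0.9) / 8 = 2.9875%
Σ(R_i − R̄_i)(R_m − R̄_m) = 158.9950  ⇒  Cov = 158.9950 / 7 = 22.7136
Σ(R_m − R̄_m)² = 389.3688  ⇒  Var(R_m) = 389.3688 / 7 = 55.6241
β = Cov / Var(R_m) = 22.7136 / 55.6241 = 0.4083
E(R) = R_f + β × MRP = 4.19% + 0.4083 × 3.33% = 5.55%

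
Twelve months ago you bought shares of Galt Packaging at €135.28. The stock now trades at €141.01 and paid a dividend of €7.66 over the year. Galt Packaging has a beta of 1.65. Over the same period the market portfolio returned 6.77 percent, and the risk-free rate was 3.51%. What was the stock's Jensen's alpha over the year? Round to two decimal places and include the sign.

+1.01%

Realised HPR = (P1 + D1 − P0) / P0 = (141.01 + 7.66 − 135.28) / 135.28 = 13.39 / 135.28 = 9.8980%
MRP = 6.77% − 3.51% = 3.26%
CAPM required = R_f + β·MRP = 3.51% + 1.65 × 3.26% = 8.8890%
α = realised − required = 9.8980% − 8.8890% = +1.01%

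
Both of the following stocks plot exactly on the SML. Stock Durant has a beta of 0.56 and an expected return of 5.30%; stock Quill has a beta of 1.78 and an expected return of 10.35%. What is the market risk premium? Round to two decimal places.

Both satisfy E(R) = R_f + β·MRP, so the slope of the SML is
MRP = (10.35% − 5.30%) / (1.78 − 0.56) = 5.05% / 1.22 = 4.1393%

4.14%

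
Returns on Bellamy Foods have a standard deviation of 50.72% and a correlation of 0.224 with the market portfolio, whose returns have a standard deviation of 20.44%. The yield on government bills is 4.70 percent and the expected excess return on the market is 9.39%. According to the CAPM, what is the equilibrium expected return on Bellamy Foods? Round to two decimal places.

β = ρ × σ_i / σ_m = 0.224 × 50.72% / 20.44% = 0.5558
E(R) = 4.70% + 0.5558 × 9.39% = 9.92%

9.92%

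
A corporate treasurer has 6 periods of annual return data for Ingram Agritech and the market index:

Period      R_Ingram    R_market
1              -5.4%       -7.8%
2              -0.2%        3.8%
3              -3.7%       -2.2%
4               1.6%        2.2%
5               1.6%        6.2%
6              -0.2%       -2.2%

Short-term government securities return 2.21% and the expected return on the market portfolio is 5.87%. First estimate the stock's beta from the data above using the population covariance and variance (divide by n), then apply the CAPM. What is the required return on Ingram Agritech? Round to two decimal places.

4.02%

Mean R_i = (-5.4 − 0.2 − 3.7 + 1.6 + 1.6 − 0.2) / 6 = -1.0500%
Mean R_m = (-7.8 + 3.8 − 2.2 + 2.2 + 6.2 − 2.2) / 6 = 0.0000%
Σ(R_i − R̄_i)(R_m − R̄_m) = 63.3800  ⇒  Cov = 63.3800 / 6 = 10.5633
Σ(R_m − R̄_m)² = 128.2400  ⇒  Var(R_m) = 128.2400 / 6 = 21.3733
β = Cov / Var(R_m) = 10.5633 / 21.3733 = 0.4942
MRP = 5.87% − 2.21% = 3.66%
E(R) = R_f + β × MRP = 2.21% + 0.4942 × 3.66% = 4.02%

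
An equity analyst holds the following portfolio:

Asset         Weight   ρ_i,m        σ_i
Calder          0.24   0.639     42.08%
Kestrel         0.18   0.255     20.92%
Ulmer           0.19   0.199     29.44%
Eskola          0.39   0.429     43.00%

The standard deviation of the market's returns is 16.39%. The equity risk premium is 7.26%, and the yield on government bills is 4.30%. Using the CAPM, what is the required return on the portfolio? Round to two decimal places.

β_Calder = 0.639 × 42.08% / 16.39% = 1.6406
β_Kestrel = 0.255 × 20.92% / 16.39% = 0.3255
β_Ulmer = 0.199 × 29.44% / 16.39% = 0.3574
β_Eskola = 0.429 × 43.00% / 16.39% = 1.1255
β_P = Σ w_i β_i = 0.24×1.6406 + 0.18×0.3255 + 0.19×0.3574 + 0.39×1.1255 = 0.9592
E(R_P) = R_f + β_P × MRP = 4.30% + 0.9592 × 7.26% = 11.26%

11.26%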